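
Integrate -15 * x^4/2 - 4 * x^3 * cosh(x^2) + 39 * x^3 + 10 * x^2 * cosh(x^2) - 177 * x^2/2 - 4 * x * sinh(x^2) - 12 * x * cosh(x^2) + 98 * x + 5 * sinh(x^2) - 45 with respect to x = -(2*x^2 - 5*x + 6)*(3*x^3 - 12*x^2 + 20*x + 4*sinh(x^2) - 12)/4 + C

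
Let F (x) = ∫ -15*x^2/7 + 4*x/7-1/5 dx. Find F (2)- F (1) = -152/35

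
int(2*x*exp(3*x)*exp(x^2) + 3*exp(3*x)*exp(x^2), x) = exp(x*(x + 3)) + C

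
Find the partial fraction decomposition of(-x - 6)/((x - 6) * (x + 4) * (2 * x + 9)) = -2/(7*(2*x + 9)) + 1/(5*(x + 4)) - 2/(35*(x - 6))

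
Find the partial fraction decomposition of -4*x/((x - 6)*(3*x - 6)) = 2/(3*(x - 2)) - 2/(x - 6)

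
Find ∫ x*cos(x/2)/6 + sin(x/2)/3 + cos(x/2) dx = (x/3 + 2)*sin(x/2) + C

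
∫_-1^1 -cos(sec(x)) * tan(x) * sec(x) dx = 0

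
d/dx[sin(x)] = cos(x)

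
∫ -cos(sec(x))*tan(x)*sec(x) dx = -sin(sec(x)) + C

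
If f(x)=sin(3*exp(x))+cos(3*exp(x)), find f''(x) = 3*sqrt(2)*(-3*exp(x)*sin(3*exp(x) + pi/4) + cos(3*exp(x) + pi/4))*exp(x)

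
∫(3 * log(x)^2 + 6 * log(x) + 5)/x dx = (log(x) + 1)^3 + 2*log(x) + C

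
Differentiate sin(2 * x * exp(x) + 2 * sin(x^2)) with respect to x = 2*x*exp(x)*cos(2*(x*exp(x) + sin(x^2))) + 4*x*cos(x^2)*cos(2*(x*exp(x) + sin(x^2))) + 2*exp(x)*cos(2*(x*exp(x) + sin(x^2)))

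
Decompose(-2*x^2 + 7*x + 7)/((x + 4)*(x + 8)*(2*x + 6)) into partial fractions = -177/(40*(x + 8)) + 53/(8*(x + 4)) - 16/(5*(x + 3))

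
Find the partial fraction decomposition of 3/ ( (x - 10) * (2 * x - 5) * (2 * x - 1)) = 3/(38*(2*x - 1)) - 1/(10*(2*x - 5)) + 1/(95*(x - 10))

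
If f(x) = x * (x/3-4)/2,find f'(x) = x/3 - 2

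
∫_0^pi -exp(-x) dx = -1 + exp(-pi)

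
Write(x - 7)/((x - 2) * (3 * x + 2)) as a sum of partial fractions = 23/(8*(3*x + 2)) - 5/(8*(x - 2))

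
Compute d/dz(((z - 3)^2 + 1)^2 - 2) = 4*z^3 - 36*z^2 + 112*z - 120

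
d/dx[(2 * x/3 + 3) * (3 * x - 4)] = 4*x + 19/3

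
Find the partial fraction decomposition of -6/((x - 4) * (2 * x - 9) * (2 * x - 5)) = -1/(2*x - 5) - 3/(2*x - 9) + 2/(x - 4)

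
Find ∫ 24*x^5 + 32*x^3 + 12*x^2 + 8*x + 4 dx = 4*x^6 + 8*x^4 + 4*x^3 + 4*x^2 + 4*x + C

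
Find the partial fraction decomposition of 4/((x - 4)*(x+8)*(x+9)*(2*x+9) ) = -32/(1071*(2*x + 9)) - 4/(117*(x + 9)) + 1/(21*(x + 8)) + 1/(663*(x - 4))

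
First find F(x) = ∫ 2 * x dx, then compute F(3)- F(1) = 8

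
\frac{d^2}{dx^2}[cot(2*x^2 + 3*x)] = 2*(16*x^2*cos(x*(2*x + 3))/sin(x*(2*x + 3)) + 24*x*cos(x*(2*x + 3))/sin(x*(2*x + 3)) - 2 + 9*cos(x*(2*x + 3))/sin(x*(2*x + 3)))/sin(x*(2*x + 3))^2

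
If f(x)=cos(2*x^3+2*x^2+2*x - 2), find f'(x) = -2*(3*x^2 + 2*x + 1)*sin(2*(x^3 + x^2 + x - 1))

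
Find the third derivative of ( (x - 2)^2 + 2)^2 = 24*x - 48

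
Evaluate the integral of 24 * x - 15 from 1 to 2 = 21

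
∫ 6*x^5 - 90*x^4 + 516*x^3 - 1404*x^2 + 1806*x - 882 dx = x^6 - 18*x^5 + 129*x^4 - 468*x^3 + 903*x^2 - 882*x + C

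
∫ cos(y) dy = sin(y) + C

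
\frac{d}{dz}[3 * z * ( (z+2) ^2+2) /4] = 9*z^2/4 + 6*z + 9/2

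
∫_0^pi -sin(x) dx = -2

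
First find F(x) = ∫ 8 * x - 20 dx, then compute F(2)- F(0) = -24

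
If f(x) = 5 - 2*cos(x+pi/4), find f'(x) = 2*sin(x + pi/4)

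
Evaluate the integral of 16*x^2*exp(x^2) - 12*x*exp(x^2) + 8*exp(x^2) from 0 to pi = 6 + 2*(-3 + 4*pi)*exp(pi^2)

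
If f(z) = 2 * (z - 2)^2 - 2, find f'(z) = 4*z - 8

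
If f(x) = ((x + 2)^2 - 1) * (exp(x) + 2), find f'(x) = x^2*exp(x) + 6*x*exp(x) + 4*x + 7*exp(x) + 8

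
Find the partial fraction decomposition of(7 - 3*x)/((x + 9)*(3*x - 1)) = 9/(14*(3*x - 1)) - 17/(14*(x + 9))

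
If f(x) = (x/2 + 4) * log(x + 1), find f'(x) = (x*log(x + 1) + x + log(x + 1) + 8)/(2*x + 2)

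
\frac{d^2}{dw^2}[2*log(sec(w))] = 2/cos(w)^2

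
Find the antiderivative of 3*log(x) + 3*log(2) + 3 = 3*x*log(2*x) + C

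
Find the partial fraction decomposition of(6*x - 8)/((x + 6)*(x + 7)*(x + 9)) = -31/(3*(x + 9)) + 25/(x + 7) - 44/(3*(x + 6))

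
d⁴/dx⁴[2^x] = 2^x*log(2)^4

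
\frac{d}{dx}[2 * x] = 2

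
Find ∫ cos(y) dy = sin(y) + C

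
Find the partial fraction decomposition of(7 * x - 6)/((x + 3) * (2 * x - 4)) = 27/(10*(x + 3)) + 4/(5*(x - 2))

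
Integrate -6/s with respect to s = -6*log(s) + C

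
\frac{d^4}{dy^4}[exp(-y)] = exp(-y)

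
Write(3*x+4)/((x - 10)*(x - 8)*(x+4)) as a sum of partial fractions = -1/(21*(x + 4)) - 7/(6*(x - 8)) + 17/(14*(x - 10))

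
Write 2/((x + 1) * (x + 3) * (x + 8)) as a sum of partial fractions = 2/(35*(x + 8)) - 1/(5*(x + 3)) + 1/(7*(x + 1))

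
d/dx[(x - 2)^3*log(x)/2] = (3*x^3*log(x) + x^3 - 12*x^2*log(x) - 6*x^2 + 12*x*log(x) + 12*x - 8)/(2*x)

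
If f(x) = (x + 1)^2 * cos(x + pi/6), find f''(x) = -x^2*cos(x + pi/6) - 4*x*sin(x + pi/6) - 2*x*cos(x + pi/6) - 4*sin(x + pi/6) + cos(x + pi/6)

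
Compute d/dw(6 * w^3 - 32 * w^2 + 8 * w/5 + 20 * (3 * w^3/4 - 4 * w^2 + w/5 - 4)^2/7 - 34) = 135*w^5/14 - 600*w^4/7 + 1304*w^3/7 - 330*w^2/7 + 4168*w/35 - 104/35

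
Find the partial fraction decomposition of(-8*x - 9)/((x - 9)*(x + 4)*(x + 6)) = 13/(10*(x + 6)) - 23/(26*(x + 4)) - 27/(65*(x - 9))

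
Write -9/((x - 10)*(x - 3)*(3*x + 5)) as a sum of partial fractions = -81/(490*(3*x + 5)) + 9/(98*(x - 3)) - 9/(245*(x - 10))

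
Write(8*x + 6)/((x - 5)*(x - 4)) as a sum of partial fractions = -38/(x - 4) + 46/(x - 5)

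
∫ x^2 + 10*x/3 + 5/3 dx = x^3/3 + 5*x^2/3 + 5*x/3 + C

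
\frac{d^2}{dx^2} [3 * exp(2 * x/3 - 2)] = 4*exp(2*x/3 - 2)/3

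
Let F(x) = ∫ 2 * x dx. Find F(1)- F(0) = 1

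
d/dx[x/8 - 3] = 1/8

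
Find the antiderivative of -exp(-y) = exp(-y) + C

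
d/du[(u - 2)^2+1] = 2*u - 4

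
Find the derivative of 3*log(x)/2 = 3/(2*x)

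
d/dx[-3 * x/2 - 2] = -3/2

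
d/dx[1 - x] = -1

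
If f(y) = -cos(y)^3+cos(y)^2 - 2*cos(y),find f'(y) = (-3*sin(y)^2 - 2*cos(y) + 5)*sin(y)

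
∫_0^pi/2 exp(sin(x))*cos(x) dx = -1 + E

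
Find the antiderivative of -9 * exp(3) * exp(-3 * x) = 3*exp(3 - 3*x) + C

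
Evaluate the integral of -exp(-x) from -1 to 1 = -E + exp(-1)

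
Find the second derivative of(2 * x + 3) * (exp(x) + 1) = 2*x*exp(x) + 7*exp(x)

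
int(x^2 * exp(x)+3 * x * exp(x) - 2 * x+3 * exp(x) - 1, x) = (exp(x) - 1)*(x^2 + x + 2) + C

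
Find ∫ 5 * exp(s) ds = 5*exp(s) + C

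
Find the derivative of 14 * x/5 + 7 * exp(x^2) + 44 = 14*x*exp(x^2) + 14/5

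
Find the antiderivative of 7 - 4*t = -2*t^2 + 7*t + C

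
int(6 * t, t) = 3*t^2 + C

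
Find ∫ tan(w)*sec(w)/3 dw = sec(w)/3 + C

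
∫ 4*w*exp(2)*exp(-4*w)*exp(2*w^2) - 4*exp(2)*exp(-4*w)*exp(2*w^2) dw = exp(2*(w - 1)^2) + C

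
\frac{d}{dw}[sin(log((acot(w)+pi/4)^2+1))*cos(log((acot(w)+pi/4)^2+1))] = -8*(4*acot(w) + pi)*cos(2*log(acot(w)^2 + pi*acot(w)/2 + pi^2/16 + 1))/(16*w^2*acot(w)^2 + 8*pi*w^2*acot(w) + pi^2*w^2 + 16*w^2 + 16*acot(w)^2 + 8*pi*acot(w) + pi^2 + 16)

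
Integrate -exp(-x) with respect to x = exp(-x) + C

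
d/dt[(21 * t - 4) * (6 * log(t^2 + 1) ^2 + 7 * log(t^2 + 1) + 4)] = (126*t^2*log(t^2 + 1)^2 + 651*t^2*log(t^2 + 1) + 378*t^2 - 96*t*log(t^2 + 1) - 56*t + 126*log(t^2 + 1)^2 + 147*log(t^2 + 1) + 84)/(t^2 + 1)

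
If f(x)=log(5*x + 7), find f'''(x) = 250/(125*x^3 + 525*x^2 + 735*x + 343)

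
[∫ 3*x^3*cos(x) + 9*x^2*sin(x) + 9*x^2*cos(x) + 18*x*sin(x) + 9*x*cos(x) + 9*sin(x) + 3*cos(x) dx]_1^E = -24*sin(1) + 3*(1 + E)^3*sin(E)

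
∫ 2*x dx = x^2 + C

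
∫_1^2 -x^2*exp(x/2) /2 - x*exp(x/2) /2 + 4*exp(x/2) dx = -4*exp(1/2) + 4*E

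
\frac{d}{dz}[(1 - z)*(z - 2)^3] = -4*z^3 + 21*z^2 - 36*z + 20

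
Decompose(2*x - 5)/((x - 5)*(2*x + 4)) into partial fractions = 9/(14*(x + 2)) + 5/(14*(x - 5))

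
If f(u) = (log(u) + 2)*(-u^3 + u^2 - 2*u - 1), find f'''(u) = (-6*u^3*log(u) - 23*u^3 + 2*u^2 + 2*u - 2)/u^3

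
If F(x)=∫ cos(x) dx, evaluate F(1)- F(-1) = 2*sin(1)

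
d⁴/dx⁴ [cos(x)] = cos(x)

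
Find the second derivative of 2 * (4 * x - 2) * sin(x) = -8*x*sin(x) + 4*sin(x) + 16*cos(x)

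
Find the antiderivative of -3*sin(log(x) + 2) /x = 3*cos(log(x) + 2) + C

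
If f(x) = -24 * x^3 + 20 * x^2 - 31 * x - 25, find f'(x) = -72*x^2 + 40*x - 31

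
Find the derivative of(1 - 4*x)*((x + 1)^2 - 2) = -12*x^2 - 14*x + 6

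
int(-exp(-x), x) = exp(-x) + C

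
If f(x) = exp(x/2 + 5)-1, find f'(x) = exp(x/2 + 5)/2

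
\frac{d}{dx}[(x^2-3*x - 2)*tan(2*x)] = 2*x^2/cos(2*x)^2 + 2*x*tan(2*x) - 6*x/cos(2*x)^2 - 3*tan(2*x) - 4/cos(2*x)^2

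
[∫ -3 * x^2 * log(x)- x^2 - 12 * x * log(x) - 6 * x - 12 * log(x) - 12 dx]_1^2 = -56*log(2)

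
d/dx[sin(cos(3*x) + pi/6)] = -3*sin(3*x)*cos(cos(3*x) + pi/6)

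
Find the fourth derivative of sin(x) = sin(x)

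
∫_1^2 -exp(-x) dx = -exp(-1) + exp(-2)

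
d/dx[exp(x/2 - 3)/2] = exp(x/2 - 3)/4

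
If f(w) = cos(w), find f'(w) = -sin(w)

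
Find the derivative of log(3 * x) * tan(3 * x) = (6*x*log(x) + 6*x*log(3) + sin(6*x))/(x*(cos(6*x) + 1))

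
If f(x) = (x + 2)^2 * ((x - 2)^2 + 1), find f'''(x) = 24*x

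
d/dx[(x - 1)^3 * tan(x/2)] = (x - 1)^2*(x/(2*cos(x/2)^2) + 3*tan(x/2) - 1/(2*cos(x/2)^2))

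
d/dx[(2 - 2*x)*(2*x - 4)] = 12 - 8*x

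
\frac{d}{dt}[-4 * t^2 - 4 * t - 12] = -8*t - 4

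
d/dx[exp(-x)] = -exp(-x)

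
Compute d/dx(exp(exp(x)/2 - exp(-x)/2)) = (exp(exp(x)/2 - exp(-x)/2) + exp(2*x + exp(x)/2 - exp(-x)/2))*exp(-x)/2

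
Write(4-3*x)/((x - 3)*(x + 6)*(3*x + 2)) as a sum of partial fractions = -27/(88*(3*x + 2)) + 11/(72*(x + 6)) - 5/(99*(x - 3))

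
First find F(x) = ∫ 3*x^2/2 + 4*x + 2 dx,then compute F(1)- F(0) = 9/2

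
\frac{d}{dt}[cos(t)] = -sin(t)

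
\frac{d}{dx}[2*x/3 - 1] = 2/3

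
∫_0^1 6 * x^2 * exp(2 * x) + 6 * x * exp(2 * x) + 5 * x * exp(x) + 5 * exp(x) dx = -sin(2)/2 - sin(2*(-cosh(1)^2 + sinh(1)^2))/2 + 5*E + 3*exp(2)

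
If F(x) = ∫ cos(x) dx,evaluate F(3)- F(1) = -sin(1) + sin(3)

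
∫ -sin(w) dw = cos(w) + C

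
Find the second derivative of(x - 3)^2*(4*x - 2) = 24*x - 52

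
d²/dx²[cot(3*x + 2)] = 18*cos(3*x + 2)/sin(3*x + 2)^3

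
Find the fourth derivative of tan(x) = 24*tan(x)^5 + 40*tan(x)^3 + 16*tan(x)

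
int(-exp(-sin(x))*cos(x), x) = exp(-sin(x)) + C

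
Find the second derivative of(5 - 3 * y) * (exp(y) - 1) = -3*y*exp(y) - exp(y)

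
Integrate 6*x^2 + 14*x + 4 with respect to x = 2*x^3 + 7*x^2 + 4*x + C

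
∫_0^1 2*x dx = 1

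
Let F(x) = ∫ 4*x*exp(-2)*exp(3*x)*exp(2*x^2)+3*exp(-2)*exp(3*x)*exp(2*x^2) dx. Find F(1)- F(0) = -exp(-2) + exp(3)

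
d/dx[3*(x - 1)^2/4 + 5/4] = 3*x/2 - 3/2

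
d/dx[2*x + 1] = 2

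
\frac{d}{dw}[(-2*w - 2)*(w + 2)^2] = -6*w^2 - 20*w - 16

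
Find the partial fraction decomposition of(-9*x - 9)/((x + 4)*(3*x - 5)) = -72/(17*(3*x - 5)) - 27/(17*(x + 4))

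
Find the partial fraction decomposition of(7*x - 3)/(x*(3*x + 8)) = 65/(8*(3*x + 8)) - 3/(8*x)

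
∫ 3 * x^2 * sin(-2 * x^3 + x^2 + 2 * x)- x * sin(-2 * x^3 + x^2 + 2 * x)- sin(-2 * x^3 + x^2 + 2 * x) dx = cos(x*(-2*x^2 + x + 2))/2 + C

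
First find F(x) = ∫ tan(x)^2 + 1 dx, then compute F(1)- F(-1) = 2*tan(1)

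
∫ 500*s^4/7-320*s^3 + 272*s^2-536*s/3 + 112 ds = 100*s^5/7 - 80*s^4 + 272*s^3/3 - 268*s^2/3 + 112*s + C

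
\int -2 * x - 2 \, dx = -x^2 - 2*x + C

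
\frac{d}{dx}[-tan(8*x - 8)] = -8*tan(8*x - 8)^2 - 8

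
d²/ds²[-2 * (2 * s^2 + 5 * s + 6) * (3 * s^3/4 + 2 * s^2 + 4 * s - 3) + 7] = -60*s^3 - 186*s^2 - 270*s - 104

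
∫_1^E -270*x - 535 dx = -15*(6 + 3*E)^2 + 5*E + 1210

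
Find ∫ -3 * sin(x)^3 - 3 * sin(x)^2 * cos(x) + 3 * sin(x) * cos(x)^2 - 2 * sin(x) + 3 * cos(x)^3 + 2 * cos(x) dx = sqrt(2)*(sin(2*x) + 3)*sin(x + pi/4) + C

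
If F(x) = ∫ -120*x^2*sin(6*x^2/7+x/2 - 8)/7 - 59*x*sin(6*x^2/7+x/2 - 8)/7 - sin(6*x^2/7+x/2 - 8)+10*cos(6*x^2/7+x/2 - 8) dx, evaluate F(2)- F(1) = 22*cos(25/7) - 12*cos(93/14)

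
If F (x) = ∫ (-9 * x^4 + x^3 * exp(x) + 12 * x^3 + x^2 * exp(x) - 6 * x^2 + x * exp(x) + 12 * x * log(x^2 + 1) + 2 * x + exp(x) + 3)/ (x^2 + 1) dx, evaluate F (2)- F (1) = -5*log(5) - E - 3*log(2)^2 + 5*log(2) + 3*log(5)^2 + 2*exp(2)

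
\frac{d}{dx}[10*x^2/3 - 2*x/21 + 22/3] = 20*x/3 - 2/21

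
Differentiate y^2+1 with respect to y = 2*y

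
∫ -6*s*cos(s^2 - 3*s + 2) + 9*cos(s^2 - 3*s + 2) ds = -3*sin(s^2 - 3*s + 2) + C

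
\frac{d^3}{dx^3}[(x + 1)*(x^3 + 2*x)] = 24*x + 6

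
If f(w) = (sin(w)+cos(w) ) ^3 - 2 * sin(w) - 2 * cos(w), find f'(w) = sqrt(2)*(3*sin(3*w + pi/4) - cos(w + pi/4))/2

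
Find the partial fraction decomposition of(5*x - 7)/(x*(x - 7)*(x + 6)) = -37/(78*(x + 6)) + 4/(13*(x - 7)) + 1/(6*x)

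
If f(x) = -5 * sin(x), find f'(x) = -5*cos(x)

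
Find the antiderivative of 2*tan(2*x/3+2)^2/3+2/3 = tan(2*x/3 + 2) + C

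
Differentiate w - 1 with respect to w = 1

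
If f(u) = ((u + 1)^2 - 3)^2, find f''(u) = 12*u^2 + 24*u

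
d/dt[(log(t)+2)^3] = (3*log(t)^2 + 12*log(t) + 12)/t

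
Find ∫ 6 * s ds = 3*s^2 + C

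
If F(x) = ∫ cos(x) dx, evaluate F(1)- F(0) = sin(1)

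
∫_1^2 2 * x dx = 3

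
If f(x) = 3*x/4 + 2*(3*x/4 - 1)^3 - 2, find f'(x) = 81*x^2/32 - 27*x/4 + 21/4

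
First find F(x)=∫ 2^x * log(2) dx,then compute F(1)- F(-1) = 3/2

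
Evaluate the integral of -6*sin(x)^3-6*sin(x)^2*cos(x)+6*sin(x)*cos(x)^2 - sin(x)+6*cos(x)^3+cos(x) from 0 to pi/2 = 0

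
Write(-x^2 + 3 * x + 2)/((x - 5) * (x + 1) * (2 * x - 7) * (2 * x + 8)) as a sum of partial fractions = -1/(405*(2*x - 7)) + 13/(405*(x + 4)) - 1/(162*(x + 1)) - 2/(81*(x - 5))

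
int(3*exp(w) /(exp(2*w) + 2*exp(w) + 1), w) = 3*(27*exp(w) + 20)/(7*(exp(w) + 1)) + C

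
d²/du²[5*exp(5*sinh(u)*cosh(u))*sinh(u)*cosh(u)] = 5*(75*(cosh(2*u) - 1)^2*sinh(2*u)/8 + 15*(cosh(2*u) - 1)^2 + 25*(cosh(2*u) + 1)^2*sinh(2*u)/8 - 21*sinh(2*u)/2 + 25*sinh(4*u)/4 + 30*cosh(2*u) - 20)*exp(5*sinh(2*u)/2)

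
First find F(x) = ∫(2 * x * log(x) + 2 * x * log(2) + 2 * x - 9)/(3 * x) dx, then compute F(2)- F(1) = -log(2)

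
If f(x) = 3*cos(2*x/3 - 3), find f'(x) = -2*sin(2*x/3 - 3)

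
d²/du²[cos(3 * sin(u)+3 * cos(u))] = 18*sin(u)*cos(u)*cos(3*sqrt(2)*sin(u + pi/4)) + 3*sqrt(2)*sin(3*sqrt(2)*sin(u + pi/4))*sin(u + pi/4) - 9*cos(3*sqrt(2)*sin(u + pi/4))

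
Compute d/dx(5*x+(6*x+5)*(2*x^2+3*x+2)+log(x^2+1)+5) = (36*x^4 + 56*x^3 + 68*x^2 + 58*x + 32)/(x^2 + 1)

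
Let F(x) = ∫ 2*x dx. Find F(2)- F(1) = 3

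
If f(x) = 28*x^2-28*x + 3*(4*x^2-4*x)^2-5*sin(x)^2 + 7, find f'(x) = 192*x^3 - 288*x^2 + 152*x - 5*sin(2*x) - 28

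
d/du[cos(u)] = -sin(u)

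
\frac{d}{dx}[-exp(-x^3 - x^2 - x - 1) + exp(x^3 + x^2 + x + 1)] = (3*x^2*exp(2*x^3 + 2*x^2 + 2*x + 2) + 3*x^2 + 2*x*exp(2*x^3 + 2*x^2 + 2*x + 2) + 2*x + exp(2*x^3 + 2*x^2 + 2*x + 2) + 1)*exp(-x^3 - x^2 - x - 1)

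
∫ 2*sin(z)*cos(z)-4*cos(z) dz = (sin(z) - 2)^2 + C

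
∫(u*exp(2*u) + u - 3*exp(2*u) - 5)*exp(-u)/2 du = (u - 4)*sinh(u) + C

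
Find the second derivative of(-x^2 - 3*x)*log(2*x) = (-2*x*log(x) - 3*x - 2*x*log(2) - 3)/x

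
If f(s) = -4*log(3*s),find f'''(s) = -8/s^3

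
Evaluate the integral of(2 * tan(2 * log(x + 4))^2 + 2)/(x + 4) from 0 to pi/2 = tan(2*log(pi/2 + 4)) - tan(4*log(2))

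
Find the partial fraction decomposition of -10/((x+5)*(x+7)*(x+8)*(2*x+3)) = -80/(1001*(2*x + 3)) + 10/(39*(x + 8)) - 5/(11*(x + 7)) + 5/(21*(x + 5))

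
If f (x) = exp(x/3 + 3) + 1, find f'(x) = exp(x/3 + 3)/3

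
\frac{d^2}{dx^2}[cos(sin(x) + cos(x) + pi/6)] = 2*sin(x)*cos(x)*cos(sqrt(2)*sin(x + pi/4) + pi/6) + sqrt(2)*sin(x + pi/4)*sin(sqrt(2)*sin(x + pi/4) + pi/6) - cos(sqrt(2)*sin(x + pi/4) + pi/6)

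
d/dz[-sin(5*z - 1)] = -5*cos(5*z - 1)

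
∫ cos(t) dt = sin(t) + C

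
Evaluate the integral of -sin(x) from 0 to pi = -2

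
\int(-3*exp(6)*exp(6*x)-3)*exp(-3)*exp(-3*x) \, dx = -2*sinh(3*x + 3) + C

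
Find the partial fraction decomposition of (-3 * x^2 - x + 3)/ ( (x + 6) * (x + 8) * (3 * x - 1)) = 21/(475*(3*x - 1)) - 181/(50*(x + 8)) + 99/(38*(x + 6))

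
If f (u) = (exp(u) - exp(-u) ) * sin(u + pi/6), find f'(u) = sqrt(2)*(exp(2*u)*sin(u + 5*pi/12) - cos(u + 5*pi/12))*exp(-u)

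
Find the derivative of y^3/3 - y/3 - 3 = y^2 - 1/3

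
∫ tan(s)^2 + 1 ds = tan(s) + C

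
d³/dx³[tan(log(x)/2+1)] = (3*tan(log(x)/2 + 1)^4 - 6*tan(log(x)/2 + 1)^3 + 8*tan(log(x)/2 + 1)^2 - 6*tan(log(x)/2 + 1) + 5)/(4*x^3)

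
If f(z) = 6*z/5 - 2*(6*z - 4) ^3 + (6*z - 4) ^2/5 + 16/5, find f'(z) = -1296*z^2 + 8712*z/5 - 2922/5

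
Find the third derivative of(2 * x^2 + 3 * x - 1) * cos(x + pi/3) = 2*x^2*sin(x + pi/3) + 3*x*sin(x + pi/3) - 12*x*cos(x + pi/3) - 13*sin(x + pi/3) - 9*cos(x + pi/3)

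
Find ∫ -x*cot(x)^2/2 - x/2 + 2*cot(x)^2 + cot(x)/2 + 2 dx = (x/2 - 2)*cot(x) + C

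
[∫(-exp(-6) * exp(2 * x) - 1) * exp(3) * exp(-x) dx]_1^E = -exp(2) - exp(-3 + E) + exp(-2) + exp(3 - E)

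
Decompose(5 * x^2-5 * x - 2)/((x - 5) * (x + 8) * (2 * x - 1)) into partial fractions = 13/(153*(2*x - 1)) + 358/(221*(x + 8)) + 98/(117*(x - 5))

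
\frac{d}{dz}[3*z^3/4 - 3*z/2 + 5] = 9*z^2/4 - 3/2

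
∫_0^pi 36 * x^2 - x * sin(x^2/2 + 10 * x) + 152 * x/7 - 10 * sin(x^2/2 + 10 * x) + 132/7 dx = -1 + cos(pi^2/2) + 132*pi/7 + 76*pi^2/7 + 12*pi^3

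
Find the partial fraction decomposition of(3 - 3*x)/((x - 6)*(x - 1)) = -3/(x - 6)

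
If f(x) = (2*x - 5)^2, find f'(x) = 8*x - 20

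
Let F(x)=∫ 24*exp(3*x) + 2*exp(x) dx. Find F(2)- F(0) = -10 + 2*exp(2) + 8*exp(6)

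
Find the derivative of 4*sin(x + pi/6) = 4*cos(x + pi/6)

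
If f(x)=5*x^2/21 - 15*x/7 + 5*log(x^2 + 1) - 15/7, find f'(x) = (10*x^3 - 45*x^2 + 220*x - 45)/(21*x^2 + 21)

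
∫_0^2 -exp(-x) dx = -1 + exp(-2)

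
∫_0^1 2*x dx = 1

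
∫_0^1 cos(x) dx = sin(1)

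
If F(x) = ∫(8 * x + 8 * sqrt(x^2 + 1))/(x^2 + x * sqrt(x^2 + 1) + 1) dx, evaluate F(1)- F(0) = 8*log(1 + sqrt(2))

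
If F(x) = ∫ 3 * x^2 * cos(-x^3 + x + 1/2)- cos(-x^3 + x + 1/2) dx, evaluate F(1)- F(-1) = 0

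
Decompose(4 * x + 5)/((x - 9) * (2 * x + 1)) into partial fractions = -6/(19*(2*x + 1)) + 41/(19*(x - 9))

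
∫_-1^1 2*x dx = 0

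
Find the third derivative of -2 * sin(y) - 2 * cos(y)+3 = -2*sin(y) + 2*cos(y)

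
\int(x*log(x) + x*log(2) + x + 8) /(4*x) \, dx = (x + 8)*log(2*x)/4 + C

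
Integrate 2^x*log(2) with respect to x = 2^x + C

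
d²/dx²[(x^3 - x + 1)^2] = 30*x^4 - 24*x^2 + 12*x + 2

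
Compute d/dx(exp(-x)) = -exp(-x)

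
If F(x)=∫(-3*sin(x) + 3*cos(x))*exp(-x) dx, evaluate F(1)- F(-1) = 3*(exp(-1) + E)*sin(1)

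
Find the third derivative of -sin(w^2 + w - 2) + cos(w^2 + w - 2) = 8*w^3*sin(w^2 + w - 2) + 8*w^3*cos(w^2 + w - 2) + 12*w^2*sin(w^2 + w - 2) + 12*w^2*cos(w^2 + w - 2) + 18*w*sin(w^2 + w - 2) - 6*w*cos(w^2 + w - 2) + 7*sin(w^2 + w - 2) - 5*cos(w^2 + w - 2)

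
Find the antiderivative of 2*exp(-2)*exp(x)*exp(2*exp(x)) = exp(2*exp(x) - 2) + C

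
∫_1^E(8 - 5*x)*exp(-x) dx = -2*exp(-1) + (-3 + 5*E)*exp(-E)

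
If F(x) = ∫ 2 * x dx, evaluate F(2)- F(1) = 3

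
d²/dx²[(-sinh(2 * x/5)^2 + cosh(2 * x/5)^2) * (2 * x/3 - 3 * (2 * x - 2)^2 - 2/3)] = -24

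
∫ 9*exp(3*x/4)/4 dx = 3*exp(3*x/4) + C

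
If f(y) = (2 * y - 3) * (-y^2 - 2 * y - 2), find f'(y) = -6*y^2 - 2*y + 2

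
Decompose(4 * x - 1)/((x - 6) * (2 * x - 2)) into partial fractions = -3/(10*(x - 1)) + 23/(10*(x - 6))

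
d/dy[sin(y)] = cos(y)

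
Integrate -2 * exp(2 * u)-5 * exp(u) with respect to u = -(exp(u) + 2)^2 - exp(u) + C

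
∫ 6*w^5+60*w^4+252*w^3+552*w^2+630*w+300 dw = w^6 + 12*w^5 + 63*w^4 + 184*w^3 + 315*w^2 + 300*w + C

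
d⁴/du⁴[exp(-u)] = exp(-u)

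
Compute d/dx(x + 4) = 1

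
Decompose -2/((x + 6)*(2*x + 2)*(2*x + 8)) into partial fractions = -1/(20*(x + 6)) + 1/(12*(x + 4)) - 1/(30*(x + 1))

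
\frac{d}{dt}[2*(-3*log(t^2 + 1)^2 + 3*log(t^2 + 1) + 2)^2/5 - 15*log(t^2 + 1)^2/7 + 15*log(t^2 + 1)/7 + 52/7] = (1008*t*log(t^2 + 1)^3 - 1512*t*log(t^2 + 1)^2 - 468*t*log(t^2 + 1) + 486*t)/(35*t^2 + 35)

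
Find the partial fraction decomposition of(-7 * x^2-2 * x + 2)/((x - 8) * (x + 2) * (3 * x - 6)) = -11/(60*(x + 2)) + 5/(12*(x - 2)) - 77/(30*(x - 8))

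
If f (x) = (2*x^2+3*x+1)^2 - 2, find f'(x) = 16*x^3 + 36*x^2 + 26*x + 6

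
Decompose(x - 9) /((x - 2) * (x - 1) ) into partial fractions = 8/(x - 1) - 7/(x - 2)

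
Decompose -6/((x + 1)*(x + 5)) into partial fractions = 3/(2*(x + 5)) - 3/(2*(x + 1))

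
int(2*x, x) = x^2 + C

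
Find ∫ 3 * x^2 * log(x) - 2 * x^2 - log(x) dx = x*(x^2 - 1)*(log(x) - 1) + C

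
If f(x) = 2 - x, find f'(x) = -1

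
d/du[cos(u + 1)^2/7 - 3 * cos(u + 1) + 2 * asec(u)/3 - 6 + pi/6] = (63*u^2*sqrt(1 - 1/u^2)*sin(u + 1) - 3*u^2*sqrt(1 - 1/u^2)*sin(2*u + 2) + 14)/(21*u^2*sqrt(1 - 1/u^2))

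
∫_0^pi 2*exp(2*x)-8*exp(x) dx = -9 + (-4 + exp(pi))^2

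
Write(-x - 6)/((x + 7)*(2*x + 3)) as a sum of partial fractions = -9/(11*(2*x + 3)) - 1/(11*(x + 7))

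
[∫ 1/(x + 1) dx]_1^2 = -log(2) + log(3)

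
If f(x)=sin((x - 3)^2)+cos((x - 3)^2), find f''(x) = -4*sqrt(2)*x^2*sin(x^2 - 6*x + pi/4 + 9) + 24*sqrt(2)*x*sin(x^2 - 6*x + pi/4 + 9) - 38*sin(x^2 - 6*x + 9) - 34*cos(x^2 - 6*x + 9)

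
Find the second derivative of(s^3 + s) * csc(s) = (-s^3 + 2*s^3/sin(s)^2 - 6*s^2*cos(s)/sin(s) + 5*s + 2*s/sin(s)^2 - 2*cos(s)/sin(s))/sin(s)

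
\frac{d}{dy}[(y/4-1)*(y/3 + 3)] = y/6 + 5/12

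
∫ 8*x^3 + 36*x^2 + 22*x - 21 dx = 2*x^4 + 12*x^3 + 11*x^2 - 21*x + C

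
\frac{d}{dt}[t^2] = 2*t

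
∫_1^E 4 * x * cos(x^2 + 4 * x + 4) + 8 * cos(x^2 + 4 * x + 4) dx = -2*sin(9) + 2*sin((2 + E)^2)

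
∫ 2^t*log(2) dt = 2^t + C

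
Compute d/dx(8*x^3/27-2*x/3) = 8*x^2/9 - 2/3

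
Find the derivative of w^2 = 2*w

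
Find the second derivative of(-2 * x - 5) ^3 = -48*x - 120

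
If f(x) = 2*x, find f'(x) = 2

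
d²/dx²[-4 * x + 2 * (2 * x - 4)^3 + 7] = 96*x - 192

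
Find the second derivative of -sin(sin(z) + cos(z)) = -2*sin(z)*sin(sqrt(2)*sin(z + pi/4))*cos(z) + sin(sqrt(2)*sin(z + pi/4)) + sqrt(2)*sin(z + pi/4)*cos(sqrt(2)*sin(z + pi/4))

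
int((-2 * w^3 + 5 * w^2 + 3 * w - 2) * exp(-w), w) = (2*w^3 + w^2 - w + 1)*exp(-w) + C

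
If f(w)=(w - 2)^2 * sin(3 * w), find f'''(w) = -27*w^2*cos(3*w) - 54*w*sin(3*w) + 108*w*cos(3*w) + 108*sin(3*w) - 90*cos(3*w)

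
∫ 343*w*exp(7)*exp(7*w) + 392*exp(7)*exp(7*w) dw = 49*(w + 1)*exp(7*w + 7) + C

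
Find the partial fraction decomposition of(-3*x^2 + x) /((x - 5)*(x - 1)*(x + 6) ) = -114/(77*(x + 6)) + 1/(14*(x - 1)) - 35/(22*(x - 5))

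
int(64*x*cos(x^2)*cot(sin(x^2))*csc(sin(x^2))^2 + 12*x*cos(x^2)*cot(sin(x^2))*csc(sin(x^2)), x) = -2*(3 + 8/sin(sin(x^2)))*csc(sin(x^2)) + C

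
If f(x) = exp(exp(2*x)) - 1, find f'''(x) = 8*exp(2*x + exp(2*x)) + 24*exp(4*x + exp(2*x)) + 8*exp(6*x + exp(2*x))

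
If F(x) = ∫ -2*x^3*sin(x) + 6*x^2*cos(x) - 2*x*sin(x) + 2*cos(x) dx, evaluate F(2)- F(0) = 20*cos(2)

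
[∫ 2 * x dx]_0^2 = 4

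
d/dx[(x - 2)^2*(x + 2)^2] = 4*x^3 - 16*x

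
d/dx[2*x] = 2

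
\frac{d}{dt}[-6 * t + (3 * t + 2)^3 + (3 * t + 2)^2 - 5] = 81*t^2 + 126*t + 42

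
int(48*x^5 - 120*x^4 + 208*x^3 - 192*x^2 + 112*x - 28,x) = 8*x^6 - 24*x^5 + 52*x^4 - 64*x^3 + 56*x^2 - 28*x + C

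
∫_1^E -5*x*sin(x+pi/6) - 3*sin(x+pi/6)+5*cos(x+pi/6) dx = (3 + 5*E)*cos(pi/6 + E) - 8*cos(pi/6 + 1)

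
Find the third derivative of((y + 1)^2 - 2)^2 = 24*y + 24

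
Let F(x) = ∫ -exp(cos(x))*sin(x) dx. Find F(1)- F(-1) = 0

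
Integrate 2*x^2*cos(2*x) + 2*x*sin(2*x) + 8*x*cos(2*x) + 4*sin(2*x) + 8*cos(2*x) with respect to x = (x + 2)^2*sin(2*x) + C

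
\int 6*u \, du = 3*u^2 + C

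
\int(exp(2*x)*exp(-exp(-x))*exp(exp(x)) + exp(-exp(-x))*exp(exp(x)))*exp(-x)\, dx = exp(2*sinh(x)) + C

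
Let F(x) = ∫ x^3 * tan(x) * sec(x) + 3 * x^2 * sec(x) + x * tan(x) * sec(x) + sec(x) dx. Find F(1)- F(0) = 2*sec(1)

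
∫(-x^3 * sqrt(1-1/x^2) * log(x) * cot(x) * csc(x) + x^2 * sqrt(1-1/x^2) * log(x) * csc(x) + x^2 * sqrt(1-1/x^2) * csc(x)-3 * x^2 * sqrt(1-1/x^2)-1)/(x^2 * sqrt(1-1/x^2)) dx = x*log(x)*csc(x) - 3*x + acsc(x) + C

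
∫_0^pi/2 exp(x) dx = -1 + exp(pi/2)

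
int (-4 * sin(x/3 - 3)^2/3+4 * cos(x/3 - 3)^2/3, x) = 2*sin(2*x/3 - 6) + C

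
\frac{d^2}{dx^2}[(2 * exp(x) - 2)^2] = 16*exp(2*x) - 8*exp(x)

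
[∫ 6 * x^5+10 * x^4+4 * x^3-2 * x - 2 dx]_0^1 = 1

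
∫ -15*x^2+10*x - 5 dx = -5*x^3 + 5*x^2 - 5*x + C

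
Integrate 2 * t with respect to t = t^2 + C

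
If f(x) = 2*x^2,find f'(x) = 4*x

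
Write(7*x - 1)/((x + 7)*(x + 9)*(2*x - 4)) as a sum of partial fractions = -16/(11*(x + 9)) + 25/(18*(x + 7)) + 13/(198*(x - 2))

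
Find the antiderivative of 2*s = s^2 + C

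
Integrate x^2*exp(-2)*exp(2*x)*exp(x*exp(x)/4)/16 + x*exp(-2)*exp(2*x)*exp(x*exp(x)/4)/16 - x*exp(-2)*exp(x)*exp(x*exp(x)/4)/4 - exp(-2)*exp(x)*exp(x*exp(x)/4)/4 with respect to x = (x*exp(x) - 8)*exp(x*exp(x)/4 - 2)/4 + C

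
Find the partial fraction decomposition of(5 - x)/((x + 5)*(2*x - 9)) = 1/(19*(2*x - 9)) - 10/(19*(x + 5))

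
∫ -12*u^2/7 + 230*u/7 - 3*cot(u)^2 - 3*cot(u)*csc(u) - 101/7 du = (u - 28)*(-4*u^2 + 3*u + 4)/7 + 3*cot(u) + 3*csc(u) + C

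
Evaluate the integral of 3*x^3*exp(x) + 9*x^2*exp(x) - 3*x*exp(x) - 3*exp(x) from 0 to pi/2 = 3*(-pi/2 + pi^3/8)*exp(pi/2)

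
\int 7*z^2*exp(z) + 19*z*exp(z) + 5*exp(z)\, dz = z*(7*z + 5)*exp(z) + C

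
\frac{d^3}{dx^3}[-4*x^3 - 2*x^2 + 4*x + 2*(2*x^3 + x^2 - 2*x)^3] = 8064*x^6 + 8064*x^5 - 7560*x^4 - 5520*x^3 + 2160*x^2 + 576*x - 120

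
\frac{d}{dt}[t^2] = 2*t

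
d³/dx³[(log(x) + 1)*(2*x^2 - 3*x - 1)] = (4*x^2 + 3*x - 2)/x^3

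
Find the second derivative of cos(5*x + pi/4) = -25*cos(5*x + pi/4)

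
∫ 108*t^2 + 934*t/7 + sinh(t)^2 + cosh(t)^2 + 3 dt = 36*t^3 + 467*t^2/7 + 3*t + sinh(2*t)/2 + C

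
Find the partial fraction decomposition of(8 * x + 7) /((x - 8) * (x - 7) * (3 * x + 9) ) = -17/(330*(x + 3)) - 21/(10*(x - 7)) + 71/(33*(x - 8))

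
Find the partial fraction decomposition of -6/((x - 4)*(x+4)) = 3/(4*(x + 4)) - 3/(4*(x - 4))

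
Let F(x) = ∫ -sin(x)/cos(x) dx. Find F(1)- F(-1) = 0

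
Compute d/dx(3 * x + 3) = 3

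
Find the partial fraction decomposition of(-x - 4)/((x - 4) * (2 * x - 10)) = 4/(x - 4) - 9/(2*(x - 5))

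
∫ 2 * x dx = x^2 + C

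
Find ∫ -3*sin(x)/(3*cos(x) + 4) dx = log(3*cos(x) + 4) + C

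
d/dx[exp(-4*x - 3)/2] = -2*exp(-4*x - 3)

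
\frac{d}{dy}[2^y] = 2^y*log(2)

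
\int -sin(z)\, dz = cos(z) + C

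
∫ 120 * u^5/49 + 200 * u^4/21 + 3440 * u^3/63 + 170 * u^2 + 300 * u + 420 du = 20*u^6/49 + 40*u^5/21 + 860*u^4/63 + 170*u^3/3 + 150*u^2 + 420*u + C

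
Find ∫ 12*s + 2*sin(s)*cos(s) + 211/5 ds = 6*s^2 + 211*s/5 + sin(s)^2 + C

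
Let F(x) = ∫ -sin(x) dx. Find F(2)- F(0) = -1 + cos(2)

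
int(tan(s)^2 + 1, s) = tan(s) + C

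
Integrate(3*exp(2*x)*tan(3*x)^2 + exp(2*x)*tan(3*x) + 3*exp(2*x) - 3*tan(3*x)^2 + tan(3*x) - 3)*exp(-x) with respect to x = 2*tan(3*x)*sinh(x) + C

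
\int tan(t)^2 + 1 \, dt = tan(t) + C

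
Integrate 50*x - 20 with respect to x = 25*x^2 - 20*x + C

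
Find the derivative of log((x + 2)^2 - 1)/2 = (x + 2)/(x^2 + 4*x + 3)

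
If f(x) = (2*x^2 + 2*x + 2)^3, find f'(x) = 48*x^5 + 120*x^4 + 192*x^3 + 168*x^2 + 96*x + 24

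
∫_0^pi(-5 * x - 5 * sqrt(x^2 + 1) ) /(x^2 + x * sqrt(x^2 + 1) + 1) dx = -5*log(pi + sqrt(1 + pi^2))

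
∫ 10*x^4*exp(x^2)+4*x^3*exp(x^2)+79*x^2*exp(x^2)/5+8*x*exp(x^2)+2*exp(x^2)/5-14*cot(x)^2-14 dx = (25*x^3 + 10*x^2 + 2*x + 10)*exp(x^2)/5 + 14*cot(x) + C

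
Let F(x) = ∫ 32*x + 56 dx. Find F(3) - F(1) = 240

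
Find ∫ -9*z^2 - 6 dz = -3*z^3 - 6*z + C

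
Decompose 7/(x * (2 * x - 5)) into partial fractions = 14/(5*(2*x - 5)) - 7/(5*x)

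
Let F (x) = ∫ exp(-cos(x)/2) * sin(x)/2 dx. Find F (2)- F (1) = -exp(-cos(1)/2) + exp(-cos(2)/2)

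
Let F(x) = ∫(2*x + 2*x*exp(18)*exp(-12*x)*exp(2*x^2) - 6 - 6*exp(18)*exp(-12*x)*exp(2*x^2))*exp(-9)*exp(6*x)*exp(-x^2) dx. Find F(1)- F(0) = -exp(9) - exp(-4) + exp(-9) + exp(4)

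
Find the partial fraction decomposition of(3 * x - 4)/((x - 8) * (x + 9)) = 31/(17*(x + 9)) + 20/(17*(x - 8))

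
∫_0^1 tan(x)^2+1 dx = tan(1)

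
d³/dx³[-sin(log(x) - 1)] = -(3*sin(log(x) - 1) + cos(log(x) - 1))/x^3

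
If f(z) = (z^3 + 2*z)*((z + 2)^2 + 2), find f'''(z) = 60*z^2 + 96*z + 48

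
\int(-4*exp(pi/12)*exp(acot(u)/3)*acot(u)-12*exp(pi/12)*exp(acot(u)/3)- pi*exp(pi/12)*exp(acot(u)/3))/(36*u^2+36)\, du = (4*acot(u) + pi)*exp(acot(u)/3 + pi/12)/12 + C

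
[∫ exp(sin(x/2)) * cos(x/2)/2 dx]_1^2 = -exp(sin(1/2)) + exp(sin(1))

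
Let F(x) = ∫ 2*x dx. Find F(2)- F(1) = 3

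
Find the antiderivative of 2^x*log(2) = 2^x + C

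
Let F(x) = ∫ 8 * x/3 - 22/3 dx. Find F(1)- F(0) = -6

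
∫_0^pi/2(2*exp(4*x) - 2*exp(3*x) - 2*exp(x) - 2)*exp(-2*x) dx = -1 + (-1 - exp(-pi/2) + exp(pi/2))^2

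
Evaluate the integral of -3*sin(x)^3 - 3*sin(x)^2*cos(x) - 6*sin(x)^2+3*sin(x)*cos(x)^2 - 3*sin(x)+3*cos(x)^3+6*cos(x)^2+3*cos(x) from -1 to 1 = -(-sin(1) + cos(1) + 1)^3 + (cos(1) + sin(1) + 1)^3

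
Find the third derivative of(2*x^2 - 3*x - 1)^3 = 960*x^3 - 2160*x^2 + 1008*x + 54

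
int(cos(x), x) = sin(x) + C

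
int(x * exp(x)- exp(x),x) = (x - 2)*exp(x) + C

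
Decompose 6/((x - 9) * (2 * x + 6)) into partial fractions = -1/(4*(x + 3)) + 1/(4*(x - 9))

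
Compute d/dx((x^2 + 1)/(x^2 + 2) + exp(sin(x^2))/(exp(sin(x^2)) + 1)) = 2*x*(x^4*exp(sin(x^2))*cos(x^2) + 4*x^2*exp(sin(x^2))*cos(x^2) + exp(2*sin(x^2)) + 4*exp(sin(x^2))*cos(x^2) + 2*exp(sin(x^2)) + 1)/((x^2 + 2)^2*(exp(sin(x^2)) + 1)^2)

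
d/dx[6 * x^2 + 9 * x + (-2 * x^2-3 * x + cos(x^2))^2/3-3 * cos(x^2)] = 8*x^3*sin(x^2)/3 + 16*x^3/3 + 4*x^2*sin(x^2) + 12*x^2 + 6*x*sin(x^2) - 2*x*sin(2*x^2)/3 - 8*x*cos(x^2)/3 + 18*x - 2*cos(x^2) + 9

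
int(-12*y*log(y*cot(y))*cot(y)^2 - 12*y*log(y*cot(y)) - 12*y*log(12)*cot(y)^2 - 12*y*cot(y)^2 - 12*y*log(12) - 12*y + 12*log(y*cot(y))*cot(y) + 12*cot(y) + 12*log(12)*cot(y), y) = 12*y*log(12*y*cot(y))*cot(y) + C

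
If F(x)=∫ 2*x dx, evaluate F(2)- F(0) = 4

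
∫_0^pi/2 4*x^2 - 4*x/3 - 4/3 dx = pi*(-2 - pi/2 + pi^2/2)/3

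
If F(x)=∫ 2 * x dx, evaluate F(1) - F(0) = 1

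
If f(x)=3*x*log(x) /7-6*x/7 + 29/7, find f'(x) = 3*log(x)/7 - 3/7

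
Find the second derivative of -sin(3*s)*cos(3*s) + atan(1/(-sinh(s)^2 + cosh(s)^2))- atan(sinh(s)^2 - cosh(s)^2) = 18*sin(6*s)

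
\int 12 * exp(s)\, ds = 12*exp(s) + C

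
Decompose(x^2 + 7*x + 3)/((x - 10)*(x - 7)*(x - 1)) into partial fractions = 11/(54*(x - 1)) - 101/(18*(x - 7)) + 173/(27*(x - 10))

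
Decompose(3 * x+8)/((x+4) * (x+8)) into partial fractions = 4/(x + 8) - 1/(x + 4)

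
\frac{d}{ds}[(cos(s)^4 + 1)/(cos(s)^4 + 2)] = -4*sin(s)*cos(s)^3/(cos(s)^8 + 4*cos(s)^4 + 4)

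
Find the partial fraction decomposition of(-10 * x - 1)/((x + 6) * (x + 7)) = -69/(x + 7) + 59/(x + 6)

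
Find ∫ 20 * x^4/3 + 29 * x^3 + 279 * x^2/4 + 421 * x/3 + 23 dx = 4*x^5/3 + 29*x^4/4 + 93*x^3/4 + 421*x^2/6 + 23*x + C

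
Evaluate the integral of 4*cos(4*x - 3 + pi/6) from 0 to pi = 0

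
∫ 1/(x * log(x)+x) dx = log(3*log(x) + 3) + C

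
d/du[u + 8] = 1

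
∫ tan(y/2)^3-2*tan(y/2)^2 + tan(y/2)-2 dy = (tan(y/2) - 2)^2 + C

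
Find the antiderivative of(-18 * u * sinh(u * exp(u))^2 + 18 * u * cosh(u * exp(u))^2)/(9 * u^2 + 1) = log(9*u^2 + 1) + C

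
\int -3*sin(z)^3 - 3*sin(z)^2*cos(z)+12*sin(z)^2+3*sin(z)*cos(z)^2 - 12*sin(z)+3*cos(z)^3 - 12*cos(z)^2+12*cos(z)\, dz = (sqrt(2)*sin(z + pi/4) - 2)^3 + C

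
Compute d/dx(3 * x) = 3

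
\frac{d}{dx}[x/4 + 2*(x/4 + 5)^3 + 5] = 3*x^2/32 + 15*x/4 + 151/4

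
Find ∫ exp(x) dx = exp(x) + C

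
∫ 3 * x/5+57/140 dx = 3*x^2/10 + 57*x/140 + C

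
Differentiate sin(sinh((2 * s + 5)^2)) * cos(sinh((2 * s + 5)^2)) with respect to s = 4*(2*s + 5)*cos(2*sinh(4*s^2 + 20*s + 25))*cosh(4*s^2 + 20*s + 25)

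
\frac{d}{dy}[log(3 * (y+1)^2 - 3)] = (2*y + 2)/(y^2 + 2*y)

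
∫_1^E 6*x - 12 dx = -3 + 3*(-2 + E)^2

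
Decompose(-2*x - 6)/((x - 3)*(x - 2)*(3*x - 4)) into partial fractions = -39/(5*(3*x - 4)) + 5/(x - 2) - 12/(5*(x - 3))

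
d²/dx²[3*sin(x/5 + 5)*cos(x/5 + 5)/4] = -3*sin(2*x/5 + 10)/50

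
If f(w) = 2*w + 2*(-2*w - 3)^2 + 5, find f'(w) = 16*w + 26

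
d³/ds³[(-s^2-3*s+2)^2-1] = 24*s + 36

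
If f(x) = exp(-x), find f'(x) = -exp(-x)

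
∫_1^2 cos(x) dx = -sin(1) + sin(2)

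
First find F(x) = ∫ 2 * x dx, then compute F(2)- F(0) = 4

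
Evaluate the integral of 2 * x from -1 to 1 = 0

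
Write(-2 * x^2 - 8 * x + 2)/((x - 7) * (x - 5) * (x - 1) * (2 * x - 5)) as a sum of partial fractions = -244/(135*(2*x - 5)) + 1/(9*(x - 1)) + 11/(5*(x - 5)) - 38/(27*(x - 7))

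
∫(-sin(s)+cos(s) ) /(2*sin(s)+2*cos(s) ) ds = log(sin(s + pi/4))/2 + C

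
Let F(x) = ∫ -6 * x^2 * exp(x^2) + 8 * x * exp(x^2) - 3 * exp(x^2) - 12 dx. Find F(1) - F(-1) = -24 - 6*E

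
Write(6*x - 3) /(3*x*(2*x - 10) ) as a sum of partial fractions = 9/(10*(x - 5)) + 1/(10*x)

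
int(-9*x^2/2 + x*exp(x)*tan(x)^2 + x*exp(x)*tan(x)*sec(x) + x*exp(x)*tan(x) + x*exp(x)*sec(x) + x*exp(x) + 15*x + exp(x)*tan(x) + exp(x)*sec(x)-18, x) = x*(tan(x) + sec(x))*exp(x) - 3*(x - 1)*(x^2 - 4*x + 8)/2 + C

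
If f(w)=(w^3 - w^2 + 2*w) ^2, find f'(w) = 6*w^5 - 10*w^4 + 20*w^3 - 12*w^2 + 8*w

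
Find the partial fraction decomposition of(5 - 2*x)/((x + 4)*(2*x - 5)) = -1/(x + 4)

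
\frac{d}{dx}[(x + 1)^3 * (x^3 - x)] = 6*x^5 + 15*x^4 + 8*x^3 - 6*x^2 - 6*x - 1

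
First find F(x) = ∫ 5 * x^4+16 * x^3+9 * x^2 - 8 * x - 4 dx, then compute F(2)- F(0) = 96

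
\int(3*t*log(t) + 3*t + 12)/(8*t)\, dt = 3*(t + 4)*log(t)/8 + C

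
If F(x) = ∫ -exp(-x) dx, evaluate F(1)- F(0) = -1 + exp(-1)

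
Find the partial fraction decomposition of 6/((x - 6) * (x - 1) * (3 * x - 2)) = 27/(8*(3*x - 2)) - 6/(5*(x - 1)) + 3/(40*(x - 6))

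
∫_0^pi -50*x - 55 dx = -(4 + 5*pi)^2 - 15*pi + 16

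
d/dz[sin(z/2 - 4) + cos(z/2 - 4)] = sqrt(2)*cos(z/2 - 4 + pi/4)/2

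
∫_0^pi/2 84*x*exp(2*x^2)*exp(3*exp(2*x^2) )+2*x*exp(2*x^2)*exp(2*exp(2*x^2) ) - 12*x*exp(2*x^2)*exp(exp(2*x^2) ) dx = -3*exp(exp(pi^2/2)) - 7*exp(3) - exp(2)/4 + 3*E + exp(2*exp(pi^2/2))/4 + 7*exp(3*exp(pi^2/2))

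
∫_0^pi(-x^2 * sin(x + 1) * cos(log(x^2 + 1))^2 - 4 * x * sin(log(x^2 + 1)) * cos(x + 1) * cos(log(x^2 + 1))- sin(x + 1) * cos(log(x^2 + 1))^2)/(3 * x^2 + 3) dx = (-2 + sin(log(1 + pi^2))^2)*cos(1)/3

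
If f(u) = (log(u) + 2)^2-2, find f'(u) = (2*log(u) + 4)/u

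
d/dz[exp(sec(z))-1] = exp(sec(z))*tan(z)*sec(z)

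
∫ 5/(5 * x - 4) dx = log(5*x - 4) + C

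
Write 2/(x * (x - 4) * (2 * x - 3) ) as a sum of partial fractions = -8/(15*(2*x - 3)) + 1/(10*(x - 4)) + 1/(6*x)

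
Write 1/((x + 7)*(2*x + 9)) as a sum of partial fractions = 2/(5*(2*x + 9)) - 1/(5*(x + 7))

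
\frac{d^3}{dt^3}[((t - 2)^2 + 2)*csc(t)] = (t^2*cos(t)/sin(t) - 6*t^2*cos(t)/sin(t)^3 - 6*t - 4*t*cos(t)/sin(t) + 12*t/sin(t)^2 + 24*t*cos(t)/sin(t)^3 + 12 - 24/sin(t)^2 - 36*cos(t)/sin(t)^3)/sin(t)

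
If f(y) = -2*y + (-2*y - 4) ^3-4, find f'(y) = -24*y^2 - 96*y - 98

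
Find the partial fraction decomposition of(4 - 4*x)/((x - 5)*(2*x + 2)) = -2/(3*(x + 1)) - 4/(3*(x - 5))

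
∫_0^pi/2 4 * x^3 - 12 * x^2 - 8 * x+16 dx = -16 + (-5 + (-1 + pi/2)^2)^2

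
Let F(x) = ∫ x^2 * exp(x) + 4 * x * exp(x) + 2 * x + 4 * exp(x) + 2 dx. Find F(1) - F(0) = 1 + 5*E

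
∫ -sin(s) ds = cos(s) + C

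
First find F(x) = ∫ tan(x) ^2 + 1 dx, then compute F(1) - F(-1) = 2*tan(1)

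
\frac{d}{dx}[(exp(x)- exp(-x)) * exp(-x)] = 2*exp(-2*x)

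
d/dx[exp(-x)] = -exp(-x)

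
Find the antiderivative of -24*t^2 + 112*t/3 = -8*t^3 + 56*t^2/3 + C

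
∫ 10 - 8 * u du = -4*u^2 + 10*u + C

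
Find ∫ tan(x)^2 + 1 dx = tan(x) + C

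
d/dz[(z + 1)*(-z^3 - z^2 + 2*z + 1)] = -4*z^3 - 6*z^2 + 2*z + 3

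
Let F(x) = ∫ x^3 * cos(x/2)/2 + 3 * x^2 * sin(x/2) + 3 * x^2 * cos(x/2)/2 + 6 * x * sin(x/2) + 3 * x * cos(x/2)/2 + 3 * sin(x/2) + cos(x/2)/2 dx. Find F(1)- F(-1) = 8*sin(1/2)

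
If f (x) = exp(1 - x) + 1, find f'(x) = -exp(1 - x)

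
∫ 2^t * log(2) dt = 2^t + C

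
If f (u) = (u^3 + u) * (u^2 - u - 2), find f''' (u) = 60*u^2 - 24*u - 6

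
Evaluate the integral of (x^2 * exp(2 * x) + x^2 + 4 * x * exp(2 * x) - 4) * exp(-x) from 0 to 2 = -6*exp(-2) + 6*exp(2)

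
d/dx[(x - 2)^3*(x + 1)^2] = 5*x^4 - 16*x^3 + 3*x^2 + 20*x - 4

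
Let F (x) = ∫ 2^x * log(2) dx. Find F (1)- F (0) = 1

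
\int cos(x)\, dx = sin(x) + C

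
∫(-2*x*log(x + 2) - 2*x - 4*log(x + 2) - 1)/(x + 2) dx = -(2*x + 1)*log(x + 2) + C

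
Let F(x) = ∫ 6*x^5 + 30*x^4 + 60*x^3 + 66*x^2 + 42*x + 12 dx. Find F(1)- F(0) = 77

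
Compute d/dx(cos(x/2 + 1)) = -sin(x/2 + 1)/2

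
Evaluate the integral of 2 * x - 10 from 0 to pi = -25 + (5 - pi)^2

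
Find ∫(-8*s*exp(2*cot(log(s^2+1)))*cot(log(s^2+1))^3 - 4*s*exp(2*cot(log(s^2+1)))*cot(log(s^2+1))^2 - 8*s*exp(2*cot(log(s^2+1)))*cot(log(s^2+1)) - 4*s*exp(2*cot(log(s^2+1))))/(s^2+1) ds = 2*exp(2*cot(log(s^2 + 1)))*cot(log(s^2 + 1)) + C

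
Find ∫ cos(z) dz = sin(z) + C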